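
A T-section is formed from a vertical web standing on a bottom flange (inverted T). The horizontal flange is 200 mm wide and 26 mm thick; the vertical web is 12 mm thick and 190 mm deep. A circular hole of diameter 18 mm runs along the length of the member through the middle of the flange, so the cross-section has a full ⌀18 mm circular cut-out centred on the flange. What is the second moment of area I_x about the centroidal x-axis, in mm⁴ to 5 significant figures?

I_x ≈ 2.5349 × 10⁷ mm⁴

Decompose the section into non-overlapping parts with the origin at the bottom-left of its bounding rectangle.
Flange: 200 × 26, A = 5 200 mm², y = 13 mm, Ī = 292933.3 mm⁴.
Web: 12 × 190, A = 2 280 mm², y = 121 mm, Ī = 6 859 000 mm⁴.
Hole (subtracted): ⌀18, A = 254.469 mm², y = 13 mm, Ī = 5152.997 mm⁴.
Centroid: ȳ = ΣA·y / ΣA = 47.07916 mm.
Transfer each piece to the centroidal x-axis using Ī + A·d² with d = y − 47.07916:
  flange: d = -34.07916 mm → contributes +6 332 156 mm⁴
  web: d = 73.92084 mm → contributes +19 317 584 mm⁴
  hole: d = -34.07916 mm → contributes −300690.5 mm⁴
Total I = 25 349 049 mm⁴.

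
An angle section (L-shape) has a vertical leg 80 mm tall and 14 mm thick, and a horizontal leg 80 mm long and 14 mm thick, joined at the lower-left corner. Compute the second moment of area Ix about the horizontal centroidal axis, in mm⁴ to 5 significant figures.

Ix ≈ 1.1638 × 10⁶ mm⁴

Decompose the section into non-overlapping parts with the origin at the bottom-left of its bounding rectangle.
Vertical leg: 14 × 80, A = 1 120 mm², y = 40 mm, Ī = 597333.3 mm⁴.
Horizontal leg (remainder): 66 × 14, A = 924 mm², y = 7 mm, Ī = 15 092 mm⁴.
Centroid: ȳ = ΣA·y / ΣA = 25.08219 mm.
Transfer each piece to the horizontal centroidal axis using Ī + A·d² with d = y − 25.08219:
  vertical leg: d = 14.91781 mm → contributes +846579.3 mm⁴
  horizontal leg (remainder): d = -18.08219 mm → contributes +317208.3 mm⁴
Total I = 1 163 788 mm⁴.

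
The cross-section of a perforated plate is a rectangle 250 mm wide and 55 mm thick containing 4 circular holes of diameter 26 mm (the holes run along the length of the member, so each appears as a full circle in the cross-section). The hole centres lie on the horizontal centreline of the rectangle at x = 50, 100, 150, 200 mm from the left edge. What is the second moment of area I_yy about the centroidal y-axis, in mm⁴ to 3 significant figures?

Treat the section as a set of non-overlapping primitives; coordinates are from the bounding-box lower-left.
Plate: 250 × 55, A = 13 750 mm², x = 125 mm, Ī = 71 614 583 mm⁴.
Hole 1 (subtracted): ⌀26, A = 530.93 mm², x = 50 mm, Ī = 22 432 mm⁴.
Hole 2 (subtracted): ⌀26, A = 530.93 mm², x = 100 mm, Ī = 22 432 mm⁴.
Hole 3 (subtracted): ⌀26, A = 530.93 mm², x = 150 mm, Ī = 22 432 mm⁴.
Hole 4 (subtracted): ⌀26, A = 530.93 mm², x = 200 mm, Ī = 22 432 mm⁴.
By symmetry the centroid is at mid-width, x̄ = 125 mm.
Transfer each piece to the centroidal y-axis using Ī + A·d² with d = x − 125:
  plate: d = 0 mm → contributes +71 614 583 mm⁴
  hole 1: d = -75 mm → contributes −3 008 908 mm⁴
  hole 2: d = -25 mm → contributes −354 262 mm⁴
  hole 3: d = 25 mm → contributes −354 262 mm⁴
  hole 4: d = 75 mm → contributes −3 008 908 mm⁴
Total I = 64 888 242 mm⁴.

I_yy ≈ 6.49 × 10⁷ mm⁴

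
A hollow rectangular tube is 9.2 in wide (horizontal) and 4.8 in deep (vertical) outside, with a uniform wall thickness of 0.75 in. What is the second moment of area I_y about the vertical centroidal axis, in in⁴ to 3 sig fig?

Decompose the section into non-overlapping parts with the origin at the bottom-left of its bounding rectangle.
Outer rectangle: 9.2 × 4.8, A = 44.16 in², x = 4.6 in, Ī = 311.48 in⁴.
Inner void (subtracted): 7.7 × 3.3, A = 25.41 in², x = 4.6 in, Ī = 125.55 in⁴.
By symmetry the centroid is at mid-width, x̄ = 4.6 in.
All pieces are centred on the vertical centroidal axis, so I = ΣĪ (holes subtracted) = 185.93 in⁴.

I_y ≈ 186 in⁴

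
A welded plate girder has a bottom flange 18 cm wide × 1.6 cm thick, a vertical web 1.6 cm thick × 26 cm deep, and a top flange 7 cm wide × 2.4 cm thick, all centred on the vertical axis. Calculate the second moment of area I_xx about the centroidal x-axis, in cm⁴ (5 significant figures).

Decompose the section into non-overlapping parts with the origin at the bottom-left of its bounding rectangle.
Bottom plate: 18 × 1.6, A = 28.8 cm², y = 0.8 cm, Ī = 6.144 cm⁴.
Web plate: 1.6 × 26, A = 41.6 cm², y = 14.6 cm, Ī = 2343.467 cm⁴.
Top plate: 7 × 2.4, A = 16.8 cm², y = 28.8 cm, Ī = 8.064 cm⁴.
Centroid: ȳ = ΣA·y / ΣA = 12.77798 cm.
Transfer each piece to the centroidal x-axis using Ī + A·d² with d = y − 12.77798:
  bottom plate: d = -11.97798 cm → contributes +4138.139 cm⁴
  web plate: d = 1.822018 cm → contributes +2481.568 cm⁴
  top plate: d = 16.02202 cm → contributes +4320.709 cm⁴
Total I = 10940.42 cm⁴.

I_xx ≈ 1.0940 × 10⁴ cm⁴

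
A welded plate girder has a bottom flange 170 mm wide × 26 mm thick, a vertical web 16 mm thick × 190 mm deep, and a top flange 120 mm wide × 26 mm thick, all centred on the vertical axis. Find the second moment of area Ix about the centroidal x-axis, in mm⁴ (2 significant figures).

Treat the section as a set of non-overlapping primitives; coordinates are from the bounding-box lower-left.
Bottom plate: 170 × 26, A = 4 420 mm², y = 13 mm, Ī = 248 993 mm⁴.
Web plate: 16 × 190, A = 3 040 mm², y = 121 mm, Ī = 9 145 333 mm⁴.
Top plate: 120 × 26, A = 3 120 mm², y = 229 mm, Ī = 175 760 mm⁴.
Centroid: ȳ = ΣA·y / ΣA = 107.7 mm.
Transfer each piece to the centroidal x-axis using Ī + A·d² with d = y − 107.7:
  bottom plate: d = -94.73 mm → contributes +39 912 800 mm⁴
  web plate: d = 13.27 mm → contributes +9 680 682 mm⁴
  top plate: d = 121.3 mm → contributes +46 060 011 mm⁴
Total I = 95 653 494 mm⁴.

Ix ≈ 9.6 × 10⁷ mm⁴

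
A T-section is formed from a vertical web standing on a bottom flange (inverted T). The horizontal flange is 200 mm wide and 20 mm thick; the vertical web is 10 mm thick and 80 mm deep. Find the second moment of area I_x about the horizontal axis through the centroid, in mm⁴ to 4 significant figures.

Split into non-overlapping primitives; take the origin at the lower-left of the bounding box.
Flange: 200 × 20, A = 4 000 mm², y = 10 mm, Ī = 133 333 mm⁴.
Web: 10 × 80, A = 800 mm², y = 60 mm, Ī = 426 667 mm⁴.
Centroid: ȳ = ΣA·y / ΣA = 18.3333 mm.
Transfer each piece to the horizontal axis through the centroid using Ī + A·d² with d = y − 18.3333:
  flange: d = -8.33333 mm → contributes +411 111 mm⁴
  web: d = 41.6667 mm → contributes +1 815 556 mm⁴
Total I = 2 226 667 mm⁴.

I_x ≈ 2.227 × 10⁶ mm⁴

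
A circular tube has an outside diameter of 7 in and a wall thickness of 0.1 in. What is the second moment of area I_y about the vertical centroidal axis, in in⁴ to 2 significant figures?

Break the section into simple shapes (no overlaps), measuring from the bottom-left corner of the bounding box.
Outer circle: ⌀7, A = 38.48 in², x = 3.5 in, Ī = 117.9 in⁴.
Bore (subtracted): ⌀6.8, A = 36.32 in², x = 3.5 in, Ī = 105 in⁴.
By symmetry the centroid is at mid-width, x̄ = 3.5 in.
All pieces are centred on the vertical centroidal axis, so I = ΣĪ (holes subtracted) = 12.9 in⁴.

I_y ≈ 13 in⁴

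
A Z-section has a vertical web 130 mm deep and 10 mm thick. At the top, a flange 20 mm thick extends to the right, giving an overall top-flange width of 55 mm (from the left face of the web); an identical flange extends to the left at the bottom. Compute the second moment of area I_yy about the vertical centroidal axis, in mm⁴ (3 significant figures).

I_yy ≈ 1.68 × 10⁶ mm⁴

Split into non-overlapping primitives; take the origin at the lower-left of the bounding box.
Web: 10 × 130, A = 1 300 mm², x = 50 mm, Ī = 10 833 mm⁴.
Top flange (beyond web): 45 × 20, A = 900 mm², x = 77.5 mm, Ī = 151 875 mm⁴.
Bottom flange (beyond web): 45 × 20, A = 900 mm², x = 22.5 mm, Ī = 151 875 mm⁴.
Centroid: x̄ = ΣA·x / ΣA = 50 mm.
Transfer each piece to the vertical centroidal axis using Ī + A·d² with d = x − 50:
  web: d = 0 mm → contributes +10 833 mm⁴
  top flange (beyond web): d = 27.5 mm → contributes +832 500 mm⁴
  bottom flange (beyond web): d = -27.5 mm → contributes +832 500 mm⁴
Total I = 1 675 833 mm⁴.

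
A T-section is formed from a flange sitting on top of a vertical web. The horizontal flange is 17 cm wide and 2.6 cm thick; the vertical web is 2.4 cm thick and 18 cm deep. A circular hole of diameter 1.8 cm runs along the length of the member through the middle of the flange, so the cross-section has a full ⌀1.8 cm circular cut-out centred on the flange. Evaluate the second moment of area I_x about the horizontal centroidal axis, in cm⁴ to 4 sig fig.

Decompose the section into non-overlapping parts with the origin at the bottom-left of its bounding rectangle.
Flange: 17 × 2.6, A = 44.2 cm², y = 19.3 cm, Ī = 24.8993 cm⁴.
Web: 2.4 × 18, A = 43.2 cm², y = 9 cm, Ī = 1166.4 cm⁴.
Hole (subtracted): ⌀1.8, A = 2.54469 cm², y = 19.3 cm, Ī = 0.5153 cm⁴.
Centroid: ȳ = ΣA·y / ΣA = 14.0563 cm.
Transfer each piece to the horizontal centroidal axis using Ī + A·d² with d = y − 14.0563:
  flange: d = 5.24375 cm → contributes +1240.26 cm⁴
  web: d = -5.05625 cm → contributes +2270.84 cm⁴
  hole: d = 5.24375 cm → contributes −70.4864 cm⁴
Total I = 3440.61 cm⁴.

I_x ≈ 3441 cm⁴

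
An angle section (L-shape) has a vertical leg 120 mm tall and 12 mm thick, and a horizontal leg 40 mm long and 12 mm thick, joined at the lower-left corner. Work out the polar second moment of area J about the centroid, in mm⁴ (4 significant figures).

J ≈ 2.675 × 10⁶ mm⁴

Split into non-overlapping primitives; take the origin at the lower-left of the bounding box.
Vertical leg: 12 × 120, A = 1 440 mm², y = 60 mm, Ī = 1 728 000 mm⁴.
Horizontal leg (remainder): 28 × 12, A = 336 mm², y = 6 mm, Ī = 4 032 mm⁴.
Centroid: ȳ = ΣA·y / ΣA = 49.7838 mm.
Transfer each piece to the centroidal x-axis using Ī + A·d² with d = y − 49.7838:
  vertical leg: d = 10.2162 mm → contributes +1 878 294 mm⁴
  horizontal leg (remainder): d = -43.7838 mm → contributes +648 151 mm⁴
Total I = 2 526 445 mm⁴.
For the y-axis: x̄ = 9.78378 mm.
Repeating about the centroidal y-axis gives I_y = 148 205 mm⁴.
Polar second moment: J = I_x + I_y = 2 674 650 mm⁴.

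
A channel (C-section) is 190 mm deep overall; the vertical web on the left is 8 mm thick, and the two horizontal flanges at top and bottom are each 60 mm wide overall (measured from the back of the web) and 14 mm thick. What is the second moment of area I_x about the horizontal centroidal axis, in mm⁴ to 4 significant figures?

Break the section into simple shapes (no overlaps), measuring from the bottom-left corner of the bounding box.
Web: 8 × 190, A = 1 520 mm², y = 95 mm, Ī = 4 572 667 mm⁴.
Top flange (beyond web): 52 × 14, A = 728 mm², y = 183 mm, Ī = 11890.7 mm⁴.
Bottom flange (beyond web): 52 × 14, A = 728 mm², y = 7 mm, Ī = 11890.7 mm⁴.
By symmetry the centroid is at mid-height, ȳ = 95 mm.
Transfer each piece to the horizontal centroidal axis using Ī + A·d² with d = y − 95:
  web: d = 0 mm → contributes +4 572 667 mm⁴
  top flange (beyond web): d = 88 mm → contributes +5 649 523 mm⁴
  bottom flange (beyond web): d = -88 mm → contributes +5 649 523 mm⁴
Total I = 15 871 712 mm⁴.

I_x ≈ 1.587 × 10⁷ mm⁴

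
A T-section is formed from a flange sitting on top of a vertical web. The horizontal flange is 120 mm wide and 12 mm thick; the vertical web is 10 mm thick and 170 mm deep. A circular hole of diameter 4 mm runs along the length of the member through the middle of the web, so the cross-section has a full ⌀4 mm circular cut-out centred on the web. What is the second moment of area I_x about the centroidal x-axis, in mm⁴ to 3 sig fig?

I_x ≈ 1.05 × 10⁷ mm⁴

Decompose the section into non-overlapping parts with the origin at the bottom-left of its bounding rectangle.
Flange: 120 × 12, A = 1 440 mm², y = 176 mm, Ī = 17 280 mm⁴.
Web: 10 × 170, A = 1 700 mm², y = 85 mm, Ī = 4 094 167 mm⁴.
Hole (subtracted): ⌀4, A = 12.566 mm², y = 85 mm, Ī = 12.566 mm⁴.
Centroid: ȳ = ΣA·y / ΣA = 126.9 mm.
Transfer each piece to the centroidal x-axis using Ī + A·d² with d = y − 126.9:
  flange: d = 49.1 mm → contributes +3 488 822 mm⁴
  web: d = -41.9 mm → contributes +7 078 728 mm⁴
  hole: d = -41.9 mm → contributes −22 074 mm⁴
Total I = 10 545 476 mm⁴.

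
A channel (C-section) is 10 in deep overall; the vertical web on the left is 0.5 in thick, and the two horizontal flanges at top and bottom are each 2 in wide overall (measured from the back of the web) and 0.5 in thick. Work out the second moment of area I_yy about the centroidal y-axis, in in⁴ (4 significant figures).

Break the section into simple shapes (no overlaps), measuring from the bottom-left corner of the bounding box.
Web: 0.5 × 10, A = 5 in², x = 0.25 in, Ī = 0.104167 in⁴.
Top flange (beyond web): 1.5 × 0.5, A = 0.75 in², x = 1.25 in, Ī = 0.140625 in⁴.
Bottom flange (beyond web): 1.5 × 0.5, A = 0.75 in², x = 1.25 in, Ī = 0.140625 in⁴.
Centroid: x̄ = ΣA·x / ΣA = 0.480769 in.
Transfer each piece to the centroidal y-axis using Ī + A·d² with d = x − 0.480769:
  web: d = -0.230769 in → contributes +0.370439 in⁴
  top flange (beyond web): d = 0.769231 in → contributes +0.584412 in⁴
  bottom flange (beyond web): d = 0.769231 in → contributes +0.584412 in⁴
Total I = 1.53926 in⁴.

I_yy ≈ 1.539 in⁴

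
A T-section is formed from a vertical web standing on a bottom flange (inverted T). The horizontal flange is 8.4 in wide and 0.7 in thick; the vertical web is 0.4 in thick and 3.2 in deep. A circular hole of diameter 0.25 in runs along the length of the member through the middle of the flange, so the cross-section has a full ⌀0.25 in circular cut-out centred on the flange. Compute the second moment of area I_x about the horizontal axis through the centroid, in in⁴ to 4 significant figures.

Split into non-overlapping primitives; take the origin at the lower-left of the bounding box.
Flange: 8.4 × 0.7, A = 5.88 in², y = 0.35 in, Ī = 0.2401 in⁴.
Web: 0.4 × 3.2, A = 1.28 in², y = 2.3 in, Ī = 1.09227 in⁴.
Hole (subtracted): ⌀0.25, A = 0.0490874 in², y = 0.35 in, Ī = 0.000191748 in⁴.
Centroid: ȳ = ΣA·y / ΣA = 0.70101 in.
Transfer each piece to the horizontal axis through the centroid using Ī + A·d² with d = y − 0.70101:
  flange: d = -0.35101 in → contributes +0.964562 in⁴
  web: d = 1.59899 in → contributes +4.36493 in⁴
  hole: d = -0.35101 in → contributes −0.0062397 in⁴
Total I = 5.32325 in⁴.

I_x ≈ 5.323 in⁴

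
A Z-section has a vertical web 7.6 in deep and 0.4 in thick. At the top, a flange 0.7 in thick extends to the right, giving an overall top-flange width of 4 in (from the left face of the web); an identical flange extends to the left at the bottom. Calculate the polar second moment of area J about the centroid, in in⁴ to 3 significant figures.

J ≈ 100 in⁴

Break the section into simple shapes (no overlaps), measuring from the bottom-left corner of the bounding box.
Web: 0.4 × 7.6, A = 3.04 in², y = 3.8 in, Ī = 14.633 in⁴.
Top flange (beyond web): 3.6 × 0.7, A = 2.52 in², y = 7.25 in, Ī = 0.1029 in⁴.
Bottom flange (beyond web): 3.6 × 0.7, A = 2.52 in², y = 0.35 in, Ī = 0.1029 in⁴.
Centroid: ȳ = ΣA·y / ΣA = 3.8 in.
Transfer each piece to the centroidal x-axis using Ī + A·d² with d = y − 3.8:
  web: d = 0 in → contributes +14.633 in⁴
  top flange (beyond web): d = 3.45 in → contributes +30.097 in⁴
  bottom flange (beyond web): d = -3.45 in → contributes +30.097 in⁴
Total I = 74.827 in⁴.
For the y-axis: x̄ = 3.8 in.
Repeating about the centroidal y-axis gives I_y = 25.644 in⁴.
Polar second moment: J = I_x + I_y = 100.47 in⁴.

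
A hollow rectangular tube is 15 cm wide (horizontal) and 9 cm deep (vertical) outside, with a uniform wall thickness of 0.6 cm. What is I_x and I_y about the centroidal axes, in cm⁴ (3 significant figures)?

Treat the section as a set of non-overlapping primitives; coordinates are from the bounding-box lower-left.
Outer rectangle: 15 × 9, A = 135 cm², y = 4.5 cm, Ī = 911.25 cm⁴.
Inner void (subtracted): 13.8 × 7.8, A = 107.64 cm², y = 4.5 cm, Ī = 545.73 cm⁴.
By symmetry the centroid is at mid-height, ȳ = 4.5 cm.
All pieces are centred on the centroidal x-axis, so I = ΣĪ (holes subtracted) = 365.52 cm⁴.
Repeating about the centroidal y-axis gives I_y = 823 cm⁴.

I_x ≈ 366 cm⁴, I_y ≈ 823 cm⁴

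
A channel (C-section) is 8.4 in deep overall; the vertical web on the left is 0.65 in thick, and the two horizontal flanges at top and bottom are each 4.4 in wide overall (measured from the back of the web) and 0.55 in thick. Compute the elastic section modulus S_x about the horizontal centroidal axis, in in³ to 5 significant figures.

Break the section into simple shapes (no overlaps), measuring from the bottom-left corner of the bounding box.
Web: 0.65 × 8.4, A = 5.46 in², y = 4.2 in, Ī = 32.1048 in⁴.
Top flange (beyond web): 3.75 × 0.55, A = 2.0625 in², y = 8.125 in, Ī = 0.05199219 in⁴.
Bottom flange (beyond web): 3.75 × 0.55, A = 2.0625 in², y = 0.275 in, Ī = 0.05199219 in⁴.
By symmetry the centroid is at mid-height, ȳ = 4.2 in.
Transfer each piece to the horizontal centroidal axis using Ī + A·d² with d = y − 4.2:
  web: d = 0 in → contributes +32.1048 in⁴
  top flange (beyond web): d = 3.925 in → contributes +31.82609 in⁴
  bottom flange (beyond web): d = -3.925 in → contributes +31.82609 in⁴
Total I = 95.75699 in⁴.
Extreme fibre distance c = 4.2 in; S = I/c = 22.79928 in³.

S_x ≈ 22.799 in³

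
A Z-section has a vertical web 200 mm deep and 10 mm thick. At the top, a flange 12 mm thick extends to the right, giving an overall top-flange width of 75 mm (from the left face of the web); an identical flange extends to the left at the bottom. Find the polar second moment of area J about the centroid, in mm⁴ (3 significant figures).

Split into non-overlapping primitives; take the origin at the lower-left of the bounding box.
Web: 10 × 200, A = 2 000 mm², y = 100 mm, Ī = 6 666 667 mm⁴.
Top flange (beyond web): 65 × 12, A = 780 mm², y = 194 mm, Ī = 9 360 mm⁴.
Bottom flange (beyond web): 65 × 12, A = 780 mm², y = 6 mm, Ī = 9 360 mm⁴.
Centroid: ȳ = ΣA·y / ΣA = 100 mm.
Transfer each piece to the centroidal x-axis using Ī + A·d² with d = y − 100:
  web: d = 0 mm → contributes +6 666 667 mm⁴
  top flange (beyond web): d = 94 mm → contributes +6 901 440 mm⁴
  bottom flange (beyond web): d = -94 mm → contributes +6 901 440 mm⁴
Total I = 20 469 547 mm⁴.
For the y-axis: x̄ = 70 mm.
Repeating about the centroidal y-axis gives I_y = 2 759 667 mm⁴.
Polar second moment: J = I_x + I_y = 23 229 213 mm⁴.

J ≈ 2.32 × 10⁷ mm⁴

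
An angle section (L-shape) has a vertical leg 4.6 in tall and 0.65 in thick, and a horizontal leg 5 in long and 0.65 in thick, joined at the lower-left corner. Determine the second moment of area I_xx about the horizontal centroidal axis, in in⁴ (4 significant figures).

I_xx ≈ 11.04 in⁴

Treat the section as a set of non-overlapping primitives; coordinates are from the bounding-box lower-left.
Vertical leg: 0.65 × 4.6, A = 2.99 in², y = 2.3 in, Ī = 5.27237 in⁴.
Horizontal leg (remainder): 4.35 × 0.65, A = 2.8275 in², y = 0.325 in, Ī = 0.0995516 in⁴.
Centroid: ȳ = ΣA·y / ΣA = 1.34008 in.
Transfer each piece to the horizontal centroidal axis using Ī + A·d² with d = y − 1.34008:
  vertical leg: d = 0.959916 in → contributes +8.02747 in⁴
  horizontal leg (remainder): d = -1.01508 in → contributes +3.01299 in⁴
Total I = 11.0405 in⁴.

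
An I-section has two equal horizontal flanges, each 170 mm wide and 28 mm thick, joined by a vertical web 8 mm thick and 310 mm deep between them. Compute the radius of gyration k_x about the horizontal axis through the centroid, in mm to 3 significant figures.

k_x ≈ 156 mm

Split into non-overlapping primitives; take the origin at the lower-left of the bounding box.
Bottom flange: 170 × 28, A = 4 760 mm², y = 14 mm, Ī = 310 987 mm⁴.
Web: 8 × 310, A = 2 480 mm², y = 183 mm, Ī = 19 860 667 mm⁴.
Top flange: 170 × 28, A = 4 760 mm², y = 352 mm, Ī = 310 987 mm⁴.
By symmetry the centroid is at mid-height, ȳ = 183 mm.
Transfer each piece to the horizontal axis through the centroid using Ī + A·d² with d = y − 183:
  bottom flange: d = -169 mm → contributes +136 261 347 mm⁴
  web: d = 0 mm → contributes +19 860 667 mm⁴
  top flange: d = 169 mm → contributes +136 261 347 mm⁴
Total I = 292 383 360 mm⁴.
Radius of gyration: k = √(I/A) = √(292 383 360 / 12 000) = 156.09 mm.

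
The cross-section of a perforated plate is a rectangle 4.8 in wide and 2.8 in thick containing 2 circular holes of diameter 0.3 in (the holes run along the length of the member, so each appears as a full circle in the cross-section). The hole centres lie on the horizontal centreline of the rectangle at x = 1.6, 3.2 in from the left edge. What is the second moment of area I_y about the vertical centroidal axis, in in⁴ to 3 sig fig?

I_y ≈ 25.7 in⁴

Decompose the section into non-overlapping parts with the origin at the bottom-left of its bounding rectangle.
Plate: 4.8 × 2.8, A = 13.44 in², x = 2.4 in, Ī = 25.805 in⁴.
Hole 1 (subtracted): ⌀0.3, A = 0.070686 in², x = 1.6 in, Ī = 0.00039761 in⁴.
Hole 2 (subtracted): ⌀0.3, A = 0.070686 in², x = 3.2 in, Ī = 0.00039761 in⁴.
By symmetry the centroid is at mid-width, x̄ = 2.4 in.
Transfer each piece to the vertical centroidal axis using Ī + A·d² with d = x − 2.4:
  plate: d = 0 in → contributes +25.805 in⁴
  hole 1: d = -0.8 in → contributes −0.045637 in⁴
  hole 2: d = 0.8 in → contributes −0.045637 in⁴
Total I = 25.714 in⁴.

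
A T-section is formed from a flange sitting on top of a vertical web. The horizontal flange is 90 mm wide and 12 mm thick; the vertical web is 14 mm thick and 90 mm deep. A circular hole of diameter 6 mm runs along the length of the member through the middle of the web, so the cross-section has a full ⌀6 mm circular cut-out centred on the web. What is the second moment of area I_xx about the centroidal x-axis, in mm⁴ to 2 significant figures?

I_xx ≈ 2.4 × 10⁶ mm⁴

Treat the section as a set of non-overlapping primitives; coordinates are from the bounding-box lower-left.
Flange: 90 × 12, A = 1 080 mm², y = 96 mm, Ī = 12 960 mm⁴.
Web: 14 × 90, A = 1 260 mm², y = 45 mm, Ī = 850 500 mm⁴.
Hole (subtracted): ⌀6, A = 28.27 mm², y = 45 mm, Ī = 63.62 mm⁴.
Centroid: ȳ = ΣA·y / ΣA = 68.83 mm.
Transfer each piece to the centroidal x-axis using Ī + A·d² with d = y − 68.83:
  flange: d = 27.17 mm → contributes +810 439 mm⁴
  web: d = -23.83 mm → contributes +1 565 796 mm⁴
  hole: d = -23.83 mm → contributes −16 115 mm⁴
Total I = 2 360 121 mm⁴.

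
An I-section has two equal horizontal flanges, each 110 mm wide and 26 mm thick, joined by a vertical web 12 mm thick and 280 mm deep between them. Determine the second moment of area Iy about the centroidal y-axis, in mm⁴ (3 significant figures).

Iy ≈ 5.81 × 10⁶ mm⁴

Break the section into simple shapes (no overlaps), measuring from the bottom-left corner of the bounding box.
Bottom flange: 110 × 26, A = 2 860 mm², x = 55 mm, Ī = 2 883 833 mm⁴.
Web: 12 × 280, A = 3 360 mm², x = 55 mm, Ī = 40 320 mm⁴.
Top flange: 110 × 26, A = 2 860 mm², x = 55 mm, Ī = 2 883 833 mm⁴.
By symmetry the centroid is at mid-width, x̄ = 55 mm.
All pieces are centred on the centroidal y-axis, so I = ΣĪ = 5 807 987 mm⁴.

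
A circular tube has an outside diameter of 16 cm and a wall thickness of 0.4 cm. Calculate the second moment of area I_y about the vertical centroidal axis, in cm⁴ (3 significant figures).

I_y ≈ 597 cm⁴

Treat the section as a set of non-overlapping primitives; coordinates are from the bounding-box lower-left.
Outer circle: ⌀16, A = 201.06 cm², x = 8 cm, Ī = 3 217 cm⁴.
Bore (subtracted): ⌀15.2, A = 181.46 cm², x = 8 cm, Ī = 2620.3 cm⁴.
By symmetry the centroid is at mid-width, x̄ = 8 cm.
All pieces are centred on the vertical centroidal axis, so I = ΣĪ (holes subtracted) = 596.73 cm⁴.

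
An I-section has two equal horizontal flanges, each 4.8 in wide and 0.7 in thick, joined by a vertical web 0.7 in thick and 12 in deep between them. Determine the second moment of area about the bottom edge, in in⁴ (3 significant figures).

I_base ≈ 1050 in⁴

Break the section into simple shapes (no overlaps), measuring from the bottom-left corner of the bounding box.
Bottom flange: 4.8 × 0.7, A = 3.36 in², y = 0.35 in, Ī = 0.1372 in⁴.
Web: 0.7 × 12, A = 8.4 in², y = 6.7 in, Ī = 100.8 in⁴.
Top flange: 4.8 × 0.7, A = 3.36 in², y = 13.05 in, Ī = 0.1372 in⁴.
Transfer each piece to the bottom edge using Ī + A·d² with d = y − 0:
  bottom flange: d = 0.35 in → contributes +0.5488 in⁴
  web: d = 6.7 in → contributes +477.88 in⁴
  top flange: d = 13.05 in → contributes +572.35 in⁴
Total I = 1050.8 in⁴.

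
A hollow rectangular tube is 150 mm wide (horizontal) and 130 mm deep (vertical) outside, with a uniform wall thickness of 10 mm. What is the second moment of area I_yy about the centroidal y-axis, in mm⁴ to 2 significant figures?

I_yy ≈ 1.6 × 10⁷ mm⁴

Decompose the section into non-overlapping parts with the origin at the bottom-left of its bounding rectangle.
Outer rectangle: 150 × 130, A = 19 500 mm², x = 75 mm, Ī = 36 562 500 mm⁴.
Inner void (subtracted): 130 × 110, A = 14 300 mm², x = 75 mm, Ī = 20 139 167 mm⁴.
By symmetry the centroid is at mid-width, x̄ = 75 mm.
All pieces are centred on the centroidal y-axis, so I = ΣĪ (holes subtracted) = 16 423 333 mm⁴.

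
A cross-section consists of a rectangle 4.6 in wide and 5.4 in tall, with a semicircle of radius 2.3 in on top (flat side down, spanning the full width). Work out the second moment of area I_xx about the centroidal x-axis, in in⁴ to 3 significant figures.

I_xx ≈ 148 in⁴

Break the section into simple shapes (no overlaps), measuring from the bottom-left corner of the bounding box.
Rectangular body: 4.6 × 5.4, A = 24.84 in², y = 2.7 in, Ī = 60.361 in⁴.
Semicircular cap: semicircle r = 2.3, A = 8.3095 in², y = 6.3762 in, Ī = 3.0714 in⁴.
Centroid: ȳ = ΣA·y / ΣA = 3.6215 in.
Transfer each piece to the centroidal x-axis using Ī + A·d² with d = y − 3.6215:
  rectangular body: d = -0.92149 in → contributes +81.454 in⁴
  semicircular cap: d = 2.7547 in → contributes +66.125 in⁴
Total I = 147.58 in⁴.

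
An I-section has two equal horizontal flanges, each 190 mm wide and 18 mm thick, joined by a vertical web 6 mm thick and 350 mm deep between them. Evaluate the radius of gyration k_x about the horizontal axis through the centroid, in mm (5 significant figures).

k_x ≈ 168.29 mm

Split into non-overlapping primitives; take the origin at the lower-left of the bounding box.
Bottom flange: 190 × 18, A = 3 420 mm², y = 9 mm, Ī = 92 340 mm⁴.
Web: 6 × 350, A = 2 100 mm², y = 193 mm, Ī = 21 437 500 mm⁴.
Top flange: 190 × 18, A = 3 420 mm², y = 377 mm, Ī = 92 340 mm⁴.
By symmetry the centroid is at mid-height, ȳ = 193 mm.
Transfer each piece to the horizontal axis through the centroid using Ī + A·d² with d = y − 193:
  bottom flange: d = -184 mm → contributes +115 879 860 mm⁴
  web: d = 0 mm → contributes +21 437 500 mm⁴
  top flange: d = 184 mm → contributes +115 879 860 mm⁴
Total I = 253 197 220 mm⁴.
Radius of gyration: k = √(I/A) = √(253 197 220 / 8 940) = 168.2909 mm.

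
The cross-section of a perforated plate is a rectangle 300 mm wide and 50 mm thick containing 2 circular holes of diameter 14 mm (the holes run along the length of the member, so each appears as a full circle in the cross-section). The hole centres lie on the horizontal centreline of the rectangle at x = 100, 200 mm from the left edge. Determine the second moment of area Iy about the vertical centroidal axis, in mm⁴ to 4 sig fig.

Iy ≈ 1.117 × 10⁸ mm⁴

Break the section into simple shapes (no overlaps), measuring from the bottom-left corner of the bounding box.
Plate: 300 × 50, A = 15 000 mm², x = 150 mm, Ī = 112 500 000 mm⁴.
Hole 1 (subtracted): ⌀14, A = 153.938 mm², x = 100 mm, Ī = 1885.74 mm⁴.
Hole 2 (subtracted): ⌀14, A = 153.938 mm², x = 200 mm, Ī = 1885.74 mm⁴.
By symmetry the centroid is at mid-width, x̄ = 150 mm.
Transfer each piece to the vertical centroidal axis using Ī + A·d² with d = x − 150:
  plate: d = 0 mm → contributes +112 500 000 mm⁴
  hole 1: d = -50 mm → contributes −386 731 mm⁴
  hole 2: d = 50 mm → contributes −386 731 mm⁴
Total I = 111 726 538 mm⁴.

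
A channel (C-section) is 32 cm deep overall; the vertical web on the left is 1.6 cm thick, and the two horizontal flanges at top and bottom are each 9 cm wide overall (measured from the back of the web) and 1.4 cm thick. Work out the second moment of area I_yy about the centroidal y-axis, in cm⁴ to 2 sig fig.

I_yy ≈ 400 cm⁴

Split into non-overlapping primitives; take the origin at the lower-left of the bounding box.
Web: 1.6 × 32, A = 51.2 cm², x = 0.8 cm, Ī = 10.92 cm⁴.
Top flange (beyond web): 7.4 × 1.4, A = 10.36 cm², x = 5.3 cm, Ī = 47.28 cm⁴.
Bottom flange (beyond web): 7.4 × 1.4, A = 10.36 cm², x = 5.3 cm, Ī = 47.28 cm⁴.
Centroid: x̄ = ΣA·x / ΣA = 2.096 cm.
Transfer each piece to the centroidal y-axis using Ī + A·d² with d = x − 2.096:
  web: d = -1.296 cm → contributes +96.98 cm⁴
  top flange (beyond web): d = 3.204 cm → contributes +153.6 cm⁴
  bottom flange (beyond web): d = 3.204 cm → contributes +153.6 cm⁴
Total I = 404.2 cm⁴.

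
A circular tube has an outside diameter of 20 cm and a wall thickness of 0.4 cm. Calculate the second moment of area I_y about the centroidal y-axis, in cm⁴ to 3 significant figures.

Break the section into simple shapes (no overlaps), measuring from the bottom-left corner of the bounding box.
Outer circle: ⌀20, A = 314.16 cm², x = 10 cm, Ī = 7 854 cm⁴.
Bore (subtracted): ⌀19.2, A = 289.53 cm², x = 10 cm, Ī = 6670.8 cm⁴.
By symmetry the centroid is at mid-width, x̄ = 10 cm.
All pieces are centred on the centroidal y-axis, so I = ΣĪ (holes subtracted) = 1183.2 cm⁴.

I_y ≈ 1180 cm⁴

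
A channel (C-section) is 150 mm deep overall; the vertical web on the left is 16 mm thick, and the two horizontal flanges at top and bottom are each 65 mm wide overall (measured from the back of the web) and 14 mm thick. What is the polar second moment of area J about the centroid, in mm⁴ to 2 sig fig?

Break the section into simple shapes (no overlaps), measuring from the bottom-left corner of the bounding box.
Web: 16 × 150, A = 2 400 mm², y = 75 mm, Ī = 4 500 000 mm⁴.
Top flange (beyond web): 49 × 14, A = 686 mm², y = 143 mm, Ī = 11 205 mm⁴.
Bottom flange (beyond web): 49 × 14, A = 686 mm², y = 7 mm, Ī = 11 205 mm⁴.
By symmetry the centroid is at mid-height, ȳ = 75 mm.
Transfer each piece to the centroidal x-axis using Ī + A·d² with d = y − 75:
  web: d = 0 mm → contributes +4 500 000 mm⁴
  top flange (beyond web): d = 68 mm → contributes +3 183 269 mm⁴
  bottom flange (beyond web): d = -68 mm → contributes +3 183 269 mm⁴
Total I = 10 866 537 mm⁴.
For the y-axis: x̄ = 19.82 mm.
Repeating about the centroidal y-axis gives I_y = 1 247 777 mm⁴.
Polar second moment: J = I_x + I_y = 12 114 314 mm⁴.

J ≈ 1.2 × 10⁷ mm⁴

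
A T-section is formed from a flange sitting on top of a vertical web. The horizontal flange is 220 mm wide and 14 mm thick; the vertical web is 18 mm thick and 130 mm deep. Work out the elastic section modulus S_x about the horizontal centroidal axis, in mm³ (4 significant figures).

Treat the section as a set of non-overlapping primitives; coordinates are from the bounding-box lower-left.
Flange: 220 × 14, A = 3 080 mm², y = 137 mm, Ī = 50306.7 mm⁴.
Web: 18 × 130, A = 2 340 mm², y = 65 mm, Ī = 3 295 500 mm⁴.
Centroid: ȳ = ΣA·y / ΣA = 105.915 mm.
Transfer each piece to the horizontal centroidal axis using Ī + A·d² with d = y − 105.915:
  flange: d = 31.0849 mm → contributes +3 026 416 mm⁴
  web: d = -40.9151 mm → contributes +7 212 772 mm⁴
Total I = 10 239 188 mm⁴.
Extreme fibre distance c = 105.915 mm; S = I/c = 96673.5 mm³.

S_x ≈ 9.667 × 10⁴ mm³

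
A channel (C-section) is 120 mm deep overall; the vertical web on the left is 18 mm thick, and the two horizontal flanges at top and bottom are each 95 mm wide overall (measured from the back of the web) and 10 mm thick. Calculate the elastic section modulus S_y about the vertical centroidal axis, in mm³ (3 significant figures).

Decompose the section into non-overlapping parts with the origin at the bottom-left of its bounding rectangle.
Web: 18 × 120, A = 2 160 mm², x = 9 mm, Ī = 58 320 mm⁴.
Top flange (beyond web): 77 × 10, A = 770 mm², x = 56.5 mm, Ī = 380 444 mm⁴.
Bottom flange (beyond web): 77 × 10, A = 770 mm², x = 56.5 mm, Ī = 380 444 mm⁴.
Centroid: x̄ = ΣA·x / ΣA = 28.77 mm.
Transfer each piece to the vertical centroidal axis using Ī + A·d² with d = x − 28.77:
  web: d = -19.77 mm → contributes +902 585 mm⁴
  top flange (beyond web): d = 27.73 mm → contributes +972 526 mm⁴
  bottom flange (beyond web): d = 27.73 mm → contributes +972 526 mm⁴
Total I = 2 847 638 mm⁴.
Extreme fibre distance c = 66.23 mm; S = I/c = 42 996 mm³.

S_y ≈ 4.30 × 10⁴ mm³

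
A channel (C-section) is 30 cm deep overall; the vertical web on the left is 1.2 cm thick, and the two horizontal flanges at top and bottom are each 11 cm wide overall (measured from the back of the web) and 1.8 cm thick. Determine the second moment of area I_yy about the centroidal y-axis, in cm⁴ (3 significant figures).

I_yy ≈ 826 cm⁴

Split into non-overlapping primitives; take the origin at the lower-left of the bounding box.
Web: 1.2 × 30, A = 36 cm², x = 0.6 cm, Ī = 4.32 cm⁴.
Top flange (beyond web): 9.8 × 1.8, A = 17.64 cm², x = 6.1 cm, Ī = 141.18 cm⁴.
Bottom flange (beyond web): 9.8 × 1.8, A = 17.64 cm², x = 6.1 cm, Ī = 141.18 cm⁴.
Centroid: x̄ = ΣA·x / ΣA = 3.3222 cm.
Transfer each piece to the centroidal y-axis using Ī + A·d² with d = x − 3.3222:
  web: d = -2.7222 cm → contributes +271.1 cm⁴
  top flange (beyond web): d = 2.7778 cm → contributes +277.29 cm⁴
  bottom flange (beyond web): d = 2.7778 cm → contributes +277.29 cm⁴
Total I = 825.68 cm⁴.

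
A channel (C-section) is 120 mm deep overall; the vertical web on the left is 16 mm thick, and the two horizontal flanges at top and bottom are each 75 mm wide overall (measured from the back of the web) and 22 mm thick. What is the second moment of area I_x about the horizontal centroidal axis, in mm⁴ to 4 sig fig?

I_x ≈ 8.642 × 10⁶ mm⁴

Decompose the section into non-overlapping parts with the origin at the bottom-left of its bounding rectangle.
Web: 16 × 120, A = 1 920 mm², y = 60 mm, Ī = 2 304 000 mm⁴.
Top flange (beyond web): 59 × 22, A = 1 298 mm², y = 109 mm, Ī = 52352.7 mm⁴.
Bottom flange (beyond web): 59 × 22, A = 1 298 mm², y = 11 mm, Ī = 52352.7 mm⁴.
By symmetry the centroid is at mid-height, ȳ = 60 mm.
Transfer each piece to the horizontal centroidal axis using Ī + A·d² with d = y − 60:
  web: d = 0 mm → contributes +2 304 000 mm⁴
  top flange (beyond web): d = 49 mm → contributes +3 168 851 mm⁴
  bottom flange (beyond web): d = -49 mm → contributes +3 168 851 mm⁴
Total I = 8 641 701 mm⁴.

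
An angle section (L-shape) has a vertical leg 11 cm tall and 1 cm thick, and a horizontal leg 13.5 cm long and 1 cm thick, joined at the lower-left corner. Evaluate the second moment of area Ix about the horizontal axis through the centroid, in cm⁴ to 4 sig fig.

Split into non-overlapping primitives; take the origin at the lower-left of the bounding box.
Vertical leg: 1 × 11, A = 11 cm², y = 5.5 cm, Ī = 110.917 cm⁴.
Horizontal leg (remainder): 12.5 × 1, A = 12.5 cm², y = 0.5 cm, Ī = 1.04167 cm⁴.
Centroid: ȳ = ΣA·y / ΣA = 2.84043 cm.
Transfer each piece to the horizontal axis through the centroid using Ī + A·d² with d = y − 2.84043:
  vertical leg: d = 2.65957 cm → contributes +188.723 cm⁴
  horizontal leg (remainder): d = -2.34043 cm → contributes +69.5116 cm⁴
Total I = 258.235 cm⁴.

Ix ≈ 258.2 cm⁴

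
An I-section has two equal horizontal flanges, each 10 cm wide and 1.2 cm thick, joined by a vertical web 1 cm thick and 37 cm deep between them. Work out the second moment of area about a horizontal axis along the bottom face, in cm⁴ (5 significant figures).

I_base ≈ 3.6653 × 10⁴ cm⁴

Treat the section as a set of non-overlapping primitives; coordinates are from the bounding-box lower-left.
Bottom flange: 10 × 1.2, A = 12 cm², y = 0.6 cm, Ī = 1.44 cm⁴.
Web: 1 × 37, A = 37 cm², y = 19.7 cm, Ī = 4221.083 cm⁴.
Top flange: 10 × 1.2, A = 12 cm², y = 38.8 cm, Ī = 1.44 cm⁴.
Transfer each piece to a horizontal axis along the bottom face using Ī + A·d² with d = y − 0:
  bottom flange: d = 0.6 cm → contributes +5.76 cm⁴
  web: d = 19.7 cm → contributes +18580.41 cm⁴
  top flange: d = 38.8 cm → contributes +18066.72 cm⁴
Total I = 36652.89 cm⁴.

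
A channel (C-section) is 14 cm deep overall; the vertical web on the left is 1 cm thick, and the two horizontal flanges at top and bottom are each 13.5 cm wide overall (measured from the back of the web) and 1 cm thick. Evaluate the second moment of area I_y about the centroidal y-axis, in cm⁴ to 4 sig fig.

Break the section into simple shapes (no overlaps), measuring from the bottom-left corner of the bounding box.
Web: 1 × 14, A = 14 cm², x = 0.5 cm, Ī = 1.16667 cm⁴.
Top flange (beyond web): 12.5 × 1, A = 12.5 cm², x = 7.25 cm, Ī = 162.76 cm⁴.
Bottom flange (beyond web): 12.5 × 1, A = 12.5 cm², x = 7.25 cm, Ī = 162.76 cm⁴.
Centroid: x̄ = ΣA·x / ΣA = 4.82692 cm.
Transfer each piece to the centroidal y-axis using Ī + A·d² with d = x − 4.82692:
  web: d = -4.32692 cm → contributes +263.278 cm⁴
  top flange (beyond web): d = 2.42308 cm → contributes +236.152 cm⁴
  bottom flange (beyond web): d = 2.42308 cm → contributes +236.152 cm⁴
Total I = 735.582 cm⁴.

I_y ≈ 735.6 cm⁴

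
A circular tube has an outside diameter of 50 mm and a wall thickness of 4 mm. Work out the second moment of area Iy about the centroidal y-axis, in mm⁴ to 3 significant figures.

Break the section into simple shapes (no overlaps), measuring from the bottom-left corner of the bounding box.
Outer circle: ⌀50, A = 1963.5 mm², x = 25 mm, Ī = 306 796 mm⁴.
Bore (subtracted): ⌀42, A = 1385.4 mm², x = 25 mm, Ī = 152 745 mm⁴.
By symmetry the centroid is at mid-width, x̄ = 25 mm.
All pieces are centred on the centroidal y-axis, so I = ΣĪ (holes subtracted) = 154 051 mm⁴.

Iy ≈ 1.54 × 10⁵ mm⁴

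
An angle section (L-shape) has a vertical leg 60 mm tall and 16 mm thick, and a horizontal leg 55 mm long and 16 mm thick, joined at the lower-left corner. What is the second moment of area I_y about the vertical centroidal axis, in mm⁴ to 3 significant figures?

Treat the section as a set of non-overlapping primitives; coordinates are from the bounding-box lower-left.
Vertical leg: 16 × 60, A = 960 mm², x = 8 mm, Ī = 20 480 mm⁴.
Horizontal leg (remainder): 39 × 16, A = 624 mm², x = 35.5 mm, Ī = 79 092 mm⁴.
Centroid: x̄ = ΣA·x / ΣA = 18.833 mm.
Transfer each piece to the vertical centroidal axis using Ī + A·d² with d = x − 18.833:
  vertical leg: d = -10.833 mm → contributes +133 147 mm⁴
  horizontal leg (remainder): d = 16.667 mm → contributes +252 425 mm⁴
Total I = 385 572 mm⁴.

I_y ≈ 3.86 × 10⁵ mm⁴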